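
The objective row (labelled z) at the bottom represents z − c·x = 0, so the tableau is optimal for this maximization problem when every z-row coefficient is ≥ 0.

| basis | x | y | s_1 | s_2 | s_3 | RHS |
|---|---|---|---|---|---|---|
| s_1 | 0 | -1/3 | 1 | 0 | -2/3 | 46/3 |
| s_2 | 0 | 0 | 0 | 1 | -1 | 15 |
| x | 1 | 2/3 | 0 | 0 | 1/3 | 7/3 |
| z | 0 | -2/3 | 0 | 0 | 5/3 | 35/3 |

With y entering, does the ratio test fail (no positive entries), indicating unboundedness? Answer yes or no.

no

Column y has positive entries in row(s) 3, so the ratio test bounds it — not unbounded.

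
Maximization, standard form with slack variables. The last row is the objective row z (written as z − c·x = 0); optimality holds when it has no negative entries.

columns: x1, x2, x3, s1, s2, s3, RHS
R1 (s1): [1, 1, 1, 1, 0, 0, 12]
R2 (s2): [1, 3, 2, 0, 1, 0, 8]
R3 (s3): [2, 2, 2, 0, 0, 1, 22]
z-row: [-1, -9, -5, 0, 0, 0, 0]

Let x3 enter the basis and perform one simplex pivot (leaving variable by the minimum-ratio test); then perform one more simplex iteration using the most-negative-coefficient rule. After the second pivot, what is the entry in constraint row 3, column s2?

Ratio test on column x3 — row 1: 12/1 = 12; row 2: 8/2 = 4; row 3: 22/2 = 11. Minimum is 4 at row 2 (s2 leaves); pivot element 2.
Divide row 2 by 2; eliminate column x3 from the other rows.
Second iteration: most negative z-row entry is -3/2 in column x2, so x2 enters.
Ratio test on column x2 — row 1: entry -1/2 ≤ 0; row 2: 4/(3/2) = 8/3; row 3: entry -1 ≤ 0. Minimum is 8/3 at row 2 (x3 leaves); pivot element 3/2.
Divide row 2 by 3/2; eliminate column x2 from the other rows.
After both pivots, the entry at constraint row 3, column s2 is -2/3.

-2/3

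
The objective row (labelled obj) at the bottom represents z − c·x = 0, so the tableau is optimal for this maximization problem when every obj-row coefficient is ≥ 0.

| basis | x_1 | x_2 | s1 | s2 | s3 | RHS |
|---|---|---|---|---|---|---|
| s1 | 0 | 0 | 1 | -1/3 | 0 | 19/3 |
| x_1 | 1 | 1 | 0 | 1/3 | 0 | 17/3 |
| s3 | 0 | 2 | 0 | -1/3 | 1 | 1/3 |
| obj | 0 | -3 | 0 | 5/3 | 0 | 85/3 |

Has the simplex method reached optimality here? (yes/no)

The obj-row has a negative entry -3 in column x_2, so it is not optimal.

no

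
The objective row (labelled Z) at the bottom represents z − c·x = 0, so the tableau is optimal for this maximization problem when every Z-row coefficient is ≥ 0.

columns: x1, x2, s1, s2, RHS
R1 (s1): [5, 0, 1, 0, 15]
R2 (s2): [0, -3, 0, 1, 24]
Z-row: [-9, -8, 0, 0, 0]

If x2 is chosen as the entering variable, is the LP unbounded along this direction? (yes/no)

yes

Every constraint-row entry in column x2 is ≤ 0, so increasing x2 is unbounded.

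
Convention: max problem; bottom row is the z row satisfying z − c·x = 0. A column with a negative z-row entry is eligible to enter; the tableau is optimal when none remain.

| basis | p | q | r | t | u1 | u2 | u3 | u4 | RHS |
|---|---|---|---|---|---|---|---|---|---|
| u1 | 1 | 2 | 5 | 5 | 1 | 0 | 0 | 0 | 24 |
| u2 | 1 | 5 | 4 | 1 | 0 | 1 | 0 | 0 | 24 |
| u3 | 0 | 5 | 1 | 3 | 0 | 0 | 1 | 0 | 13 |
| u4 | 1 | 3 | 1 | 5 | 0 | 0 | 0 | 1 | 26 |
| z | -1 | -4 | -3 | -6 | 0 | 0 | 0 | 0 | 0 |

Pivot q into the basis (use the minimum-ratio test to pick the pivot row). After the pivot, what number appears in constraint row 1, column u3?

Ratio test on column q — row 1: 24/2 = 12; row 2: 24/5 = 24/5; row 3: 13/5 = 13/5; row 4: 26/3 = 26/3. Minimum is 13/5 at row 3 (u3 leaves); pivot element 5.
Divide row 3 by 5; eliminate column q from the other rows.
Row 1 update in column u3: 0 − 2·(1/5) = -2/5.

-2/5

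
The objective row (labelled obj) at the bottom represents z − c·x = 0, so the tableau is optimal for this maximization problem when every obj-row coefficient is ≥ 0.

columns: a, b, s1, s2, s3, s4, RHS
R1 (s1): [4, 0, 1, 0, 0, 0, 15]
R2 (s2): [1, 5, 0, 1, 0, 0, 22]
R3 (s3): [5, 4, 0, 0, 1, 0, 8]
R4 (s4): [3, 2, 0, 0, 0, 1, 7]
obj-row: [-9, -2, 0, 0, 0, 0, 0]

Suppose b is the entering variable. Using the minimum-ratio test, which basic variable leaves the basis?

s3

Column b entries and ratios — s1: 0 ≤ 0, skip; s2: 22/5 = 22/5; s3: 8/4 = 2; s4: 7/2 = 7/2.
Smallest ratio is 2 in the row of s3, so s3 leaves.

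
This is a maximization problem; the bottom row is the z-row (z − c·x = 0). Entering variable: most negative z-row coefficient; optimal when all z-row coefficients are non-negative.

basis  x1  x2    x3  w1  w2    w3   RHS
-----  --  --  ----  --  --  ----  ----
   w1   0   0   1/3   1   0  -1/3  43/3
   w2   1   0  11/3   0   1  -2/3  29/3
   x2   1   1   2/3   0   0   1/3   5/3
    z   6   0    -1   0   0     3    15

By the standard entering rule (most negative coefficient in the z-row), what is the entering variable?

x3

Negative z-row entries: x3: -1.
The most negative is -1 in column x3, so x3 enters.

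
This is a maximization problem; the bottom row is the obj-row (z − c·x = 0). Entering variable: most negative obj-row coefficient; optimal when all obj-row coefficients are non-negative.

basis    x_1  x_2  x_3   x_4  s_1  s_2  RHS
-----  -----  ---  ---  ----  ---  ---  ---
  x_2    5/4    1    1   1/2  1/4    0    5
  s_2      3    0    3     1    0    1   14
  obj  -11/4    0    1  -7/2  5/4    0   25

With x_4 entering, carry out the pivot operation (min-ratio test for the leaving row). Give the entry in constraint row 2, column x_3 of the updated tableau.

1

Ratio test on column x_4 — row 1: 5/(1/2) = 10; row 2: 14/1 = 14. Minimum is 10 at row 1 (x_2 leaves); pivot element 1/2.
Divide row 1 by 1/2; eliminate column x_4 from the other rows.
Row 2 update in column x_3: 3 − 1·2 = 1.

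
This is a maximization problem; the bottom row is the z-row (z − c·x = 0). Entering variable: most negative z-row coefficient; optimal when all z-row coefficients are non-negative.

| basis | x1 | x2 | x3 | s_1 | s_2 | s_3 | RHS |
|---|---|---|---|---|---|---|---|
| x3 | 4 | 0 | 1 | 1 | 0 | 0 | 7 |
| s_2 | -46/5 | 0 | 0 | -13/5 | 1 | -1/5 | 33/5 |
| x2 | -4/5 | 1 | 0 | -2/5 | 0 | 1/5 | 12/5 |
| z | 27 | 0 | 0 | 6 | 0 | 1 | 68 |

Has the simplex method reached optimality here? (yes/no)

yes

Every z-row coefficient is ≥ 0, so the tableau is optimal.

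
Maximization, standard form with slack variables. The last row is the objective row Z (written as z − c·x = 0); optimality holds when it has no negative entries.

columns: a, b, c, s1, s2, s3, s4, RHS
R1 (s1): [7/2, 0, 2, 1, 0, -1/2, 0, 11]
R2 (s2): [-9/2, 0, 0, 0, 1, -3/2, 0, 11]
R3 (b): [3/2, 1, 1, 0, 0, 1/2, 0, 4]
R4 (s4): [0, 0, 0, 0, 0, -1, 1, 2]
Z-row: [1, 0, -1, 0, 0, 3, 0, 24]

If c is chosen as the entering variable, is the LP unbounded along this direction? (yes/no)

no

Column c has positive entries in row(s) 1, 3, so the ratio test bounds it — not unbounded.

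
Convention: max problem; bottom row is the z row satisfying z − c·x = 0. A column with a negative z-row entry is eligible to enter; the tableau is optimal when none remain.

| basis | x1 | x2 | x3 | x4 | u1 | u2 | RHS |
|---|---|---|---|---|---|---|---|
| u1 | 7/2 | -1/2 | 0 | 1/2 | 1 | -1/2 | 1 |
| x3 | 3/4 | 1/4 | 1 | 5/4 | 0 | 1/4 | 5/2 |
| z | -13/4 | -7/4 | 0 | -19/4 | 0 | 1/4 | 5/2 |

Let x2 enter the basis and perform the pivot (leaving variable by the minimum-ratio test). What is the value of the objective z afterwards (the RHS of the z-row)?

Ratio test on column x2 — row 1: entry -1/2 ≤ 0; row 2: (5/2)/(1/4) = 10. Minimum is 10 at row 2 (x3 leaves); pivot element 1/4.
Pivot on row 2; the z-row RHS becomes 5/2 − (-7/4)·10 = 20.

20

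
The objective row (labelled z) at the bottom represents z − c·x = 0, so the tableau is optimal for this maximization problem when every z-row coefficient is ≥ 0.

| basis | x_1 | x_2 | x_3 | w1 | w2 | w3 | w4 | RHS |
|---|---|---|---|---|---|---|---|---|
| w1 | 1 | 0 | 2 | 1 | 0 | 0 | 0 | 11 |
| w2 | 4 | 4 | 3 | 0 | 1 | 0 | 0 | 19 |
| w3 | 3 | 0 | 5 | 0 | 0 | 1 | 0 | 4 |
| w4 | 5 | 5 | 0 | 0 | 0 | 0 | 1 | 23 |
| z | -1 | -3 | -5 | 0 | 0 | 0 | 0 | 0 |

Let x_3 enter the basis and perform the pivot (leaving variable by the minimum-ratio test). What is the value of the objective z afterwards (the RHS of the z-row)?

Ratio test on column x_3 — row 1: 11/2 = 11/2; row 2: 19/3 = 19/3; row 3: 4/5 = 4/5; row 4: entry 0 ≤ 0. Minimum is 4/5 at row 3 (w3 leaves); pivot element 5.
Pivot on row 3; the z-row RHS becomes 0 − (-5)·(4/5) = 4.

4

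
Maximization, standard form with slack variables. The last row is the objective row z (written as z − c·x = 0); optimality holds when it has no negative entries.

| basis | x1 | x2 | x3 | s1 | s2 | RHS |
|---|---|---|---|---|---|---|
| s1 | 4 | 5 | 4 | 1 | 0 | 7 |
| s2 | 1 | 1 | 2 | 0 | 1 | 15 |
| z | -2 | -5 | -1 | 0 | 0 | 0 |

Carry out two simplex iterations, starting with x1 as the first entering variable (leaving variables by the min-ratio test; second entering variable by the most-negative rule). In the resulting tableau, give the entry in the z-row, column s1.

Ratio test on column x1 — row 1: 7/4 = 7/4; row 2: 15/1 = 15. Minimum is 7/4 at row 1 (s1 leaves); pivot element 4.
Divide row 1 by 4; eliminate column x1 from the other rows.
Second iteration: most negative z-row entry is -5/2 in column x2, so x2 enters.
Ratio test on column x2 — row 1: (7/4)/(5/4) = 7/5; row 2: entry -1/4 ≤ 0. Minimum is 7/5 at row 1 (x1 leaves); pivot element 5/4.
Divide row 1 by 5/4; eliminate column x2 from the other rows.
After both pivots, the entry at the z-row, column s1 is 1.

1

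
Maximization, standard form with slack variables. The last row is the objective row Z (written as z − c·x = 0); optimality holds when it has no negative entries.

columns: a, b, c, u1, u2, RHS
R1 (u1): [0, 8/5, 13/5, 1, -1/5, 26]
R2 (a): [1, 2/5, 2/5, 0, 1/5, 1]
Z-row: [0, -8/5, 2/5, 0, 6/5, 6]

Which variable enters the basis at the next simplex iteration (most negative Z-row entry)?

b

Negative Z-row entries: b: -8/5.
The most negative is -8/5 in column b, so b enters.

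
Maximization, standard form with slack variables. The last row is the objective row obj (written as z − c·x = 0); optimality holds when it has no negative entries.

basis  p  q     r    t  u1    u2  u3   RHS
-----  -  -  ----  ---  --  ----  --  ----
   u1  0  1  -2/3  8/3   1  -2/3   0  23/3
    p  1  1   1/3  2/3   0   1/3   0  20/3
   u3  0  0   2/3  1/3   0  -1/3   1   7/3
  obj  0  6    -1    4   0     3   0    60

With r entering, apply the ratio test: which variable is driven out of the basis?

u3

Column r entries and ratios — u1: -2/3 ≤ 0, skip; p: (20/3)/(1/3) = 20; u3: (7/3)/(2/3) = 7/2.
Smallest ratio is 7/2 in the row of u3, so u3 leaves.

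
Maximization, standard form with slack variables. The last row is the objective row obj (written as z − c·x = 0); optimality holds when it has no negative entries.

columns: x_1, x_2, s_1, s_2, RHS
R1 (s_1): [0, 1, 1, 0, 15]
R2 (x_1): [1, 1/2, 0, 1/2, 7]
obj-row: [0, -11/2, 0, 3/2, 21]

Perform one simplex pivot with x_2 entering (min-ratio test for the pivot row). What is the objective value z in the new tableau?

98

Ratio test on column x_2 — row 1: 15/1 = 15; row 2: 7/(1/2) = 14. Minimum is 14 at row 2 (x_1 leaves); pivot element 1/2.
Pivot on row 2; the obj-row RHS becomes 21 − (-11/2)·14 = 98.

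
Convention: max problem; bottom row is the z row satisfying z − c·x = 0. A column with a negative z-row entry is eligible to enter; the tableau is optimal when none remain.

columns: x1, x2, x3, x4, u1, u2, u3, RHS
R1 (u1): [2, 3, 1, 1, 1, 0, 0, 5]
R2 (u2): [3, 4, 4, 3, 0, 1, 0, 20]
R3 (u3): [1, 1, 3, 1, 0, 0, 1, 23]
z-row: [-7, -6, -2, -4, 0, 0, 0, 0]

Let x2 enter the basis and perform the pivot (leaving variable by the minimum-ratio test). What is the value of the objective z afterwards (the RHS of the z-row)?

10

Ratio test on column x2 — row 1: 5/3 = 5/3; row 2: 20/4 = 5; row 3: 23/1 = 23. Minimum is 5/3 at row 1 (u1 leaves); pivot element 3.
Pivot on row 1; the z-row RHS becomes 0 − (-6)·(5/3) = 10.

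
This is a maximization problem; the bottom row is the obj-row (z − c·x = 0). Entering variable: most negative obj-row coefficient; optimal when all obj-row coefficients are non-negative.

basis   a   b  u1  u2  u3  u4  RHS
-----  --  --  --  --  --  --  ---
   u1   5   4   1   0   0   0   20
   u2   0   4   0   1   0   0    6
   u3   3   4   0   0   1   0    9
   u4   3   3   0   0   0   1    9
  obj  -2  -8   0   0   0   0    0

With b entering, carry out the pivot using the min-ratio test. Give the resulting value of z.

Ratio test on column b — row 1: 20/4 = 5; row 2: 6/4 = 3/2; row 3: 9/4 = 9/4; row 4: 9/3 = 3. Minimum is 3/2 at row 2 (u2 leaves); pivot element 4.
Pivot on row 2; the obj-row RHS becomes 0 − (-8)·(3/2) = 12.

12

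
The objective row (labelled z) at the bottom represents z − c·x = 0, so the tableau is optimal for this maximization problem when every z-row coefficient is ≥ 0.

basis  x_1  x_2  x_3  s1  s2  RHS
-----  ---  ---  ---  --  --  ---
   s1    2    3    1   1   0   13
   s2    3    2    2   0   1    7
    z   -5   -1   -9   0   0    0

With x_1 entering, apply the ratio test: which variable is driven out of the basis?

Column x_1 entries and ratios — s1: 13/2 = 13/2; s2: 7/3 = 7/3.
Smallest ratio is 7/3 in the row of s2, so s2 leaves.

s2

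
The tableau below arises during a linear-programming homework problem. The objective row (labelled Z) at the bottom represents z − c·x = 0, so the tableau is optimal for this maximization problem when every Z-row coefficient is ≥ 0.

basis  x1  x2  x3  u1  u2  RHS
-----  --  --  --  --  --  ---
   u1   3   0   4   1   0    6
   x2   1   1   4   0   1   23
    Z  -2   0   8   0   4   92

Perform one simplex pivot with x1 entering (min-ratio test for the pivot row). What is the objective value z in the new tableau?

96

Ratio test on column x1 — row 1: 6/3 = 2; row 2: 23/1 = 23. Minimum is 2 at row 1 (u1 leaves); pivot element 3.
Pivot on row 1; the Z-row RHS becomes 92 − (-2)·2 = 96.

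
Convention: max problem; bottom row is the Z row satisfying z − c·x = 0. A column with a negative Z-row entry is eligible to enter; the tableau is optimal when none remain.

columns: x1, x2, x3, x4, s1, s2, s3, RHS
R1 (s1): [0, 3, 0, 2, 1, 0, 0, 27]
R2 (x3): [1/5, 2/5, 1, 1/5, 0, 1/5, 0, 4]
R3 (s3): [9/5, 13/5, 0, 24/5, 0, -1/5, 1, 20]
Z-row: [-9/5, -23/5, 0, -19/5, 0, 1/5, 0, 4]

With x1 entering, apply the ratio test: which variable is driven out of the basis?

Column x1 entries and ratios — s1: 0 ≤ 0, skip; x3: 4/(1/5) = 20; s3: 20/(9/5) = 100/9.
Smallest ratio is 100/9 in the row of s3, so s3 leaves.

s3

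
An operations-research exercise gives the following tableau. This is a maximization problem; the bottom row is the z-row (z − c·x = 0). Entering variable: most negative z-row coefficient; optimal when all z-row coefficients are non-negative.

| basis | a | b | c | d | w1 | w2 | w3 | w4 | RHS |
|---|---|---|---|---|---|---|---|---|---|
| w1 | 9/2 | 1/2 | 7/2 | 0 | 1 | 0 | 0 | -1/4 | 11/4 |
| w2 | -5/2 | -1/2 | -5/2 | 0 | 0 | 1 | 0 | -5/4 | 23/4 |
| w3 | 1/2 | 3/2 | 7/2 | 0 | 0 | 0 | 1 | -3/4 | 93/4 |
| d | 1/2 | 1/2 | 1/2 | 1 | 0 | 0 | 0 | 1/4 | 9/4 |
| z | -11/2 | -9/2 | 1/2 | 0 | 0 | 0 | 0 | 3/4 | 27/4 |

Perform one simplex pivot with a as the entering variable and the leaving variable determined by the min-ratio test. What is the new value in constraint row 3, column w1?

Ratio test on column a — row 1: (11/4)/(9/2) = 11/18; row 2: entry -5/2 ≤ 0; row 3: (93/4)/(1/2) = 93/2; row 4: (9/4)/(1/2) = 9/2. Minimum is 11/18 at row 1 (w1 leaves); pivot element 9/2.
Divide row 1 by 9/2; eliminate column a from the other rows.
Row 3 update in column w1: 0 − (1/2)·(2/9) = -1/9.

-1/9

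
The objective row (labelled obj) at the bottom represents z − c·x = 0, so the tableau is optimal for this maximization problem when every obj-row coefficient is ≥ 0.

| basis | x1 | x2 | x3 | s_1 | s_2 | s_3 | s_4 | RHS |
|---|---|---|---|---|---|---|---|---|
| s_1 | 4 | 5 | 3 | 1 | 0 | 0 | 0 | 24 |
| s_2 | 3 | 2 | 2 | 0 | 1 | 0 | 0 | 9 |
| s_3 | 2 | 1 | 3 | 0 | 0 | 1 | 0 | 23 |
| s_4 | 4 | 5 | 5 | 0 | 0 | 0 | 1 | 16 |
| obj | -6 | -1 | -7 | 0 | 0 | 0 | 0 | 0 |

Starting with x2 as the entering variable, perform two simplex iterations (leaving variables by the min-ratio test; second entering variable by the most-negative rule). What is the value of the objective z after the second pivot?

Ratio test on column x2 — row 1: 24/5 = 24/5; row 2: 9/2 = 9/2; row 3: 23/1 = 23; row 4: 16/5 = 16/5. Minimum is 16/5 at row 4 (s_4 leaves); pivot element 5.
Pivot on row 4; the obj-row RHS becomes 0 − (-1)·(16/5) = 16/5.
Next entering variable (most negative obj-row entry -6): x3.
Ratio test on column x3 — row 1: entry -2 ≤ 0; row 2: entry 0 ≤ 0; row 3: (99/5)/2 = 99/10; row 4: (16/5)/1 = 16/5. Minimum is 16/5 at row 4 (x2 leaves); pivot element 1.
After the second pivot the obj-row RHS is 16/5 − (-6)·(16/5) = 112/5.

112/5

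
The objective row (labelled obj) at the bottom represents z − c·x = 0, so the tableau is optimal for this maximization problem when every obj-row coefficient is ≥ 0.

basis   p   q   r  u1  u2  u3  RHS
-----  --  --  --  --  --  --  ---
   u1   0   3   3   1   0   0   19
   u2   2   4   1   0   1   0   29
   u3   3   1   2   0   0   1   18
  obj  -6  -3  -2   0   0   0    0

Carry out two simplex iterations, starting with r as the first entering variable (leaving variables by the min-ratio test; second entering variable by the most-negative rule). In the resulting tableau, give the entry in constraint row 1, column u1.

1/3

Ratio test on column r — row 1: 19/3 = 19/3; row 2: 29/1 = 29; row 3: 18/2 = 9. Minimum is 19/3 at row 1 (u1 leaves); pivot element 3.
Divide row 1 by 3; eliminate column r from the other rows.
Second iteration: most negative obj-row entry is -6 in column p, so p enters.
Ratio test on column p — row 1: entry 0 ≤ 0; row 2: (68/3)/2 = 34/3; row 3: (16/3)/3 = 16/9. Minimum is 16/9 at row 3 (u3 leaves); pivot element 3.
Divide row 3 by 3; eliminate column p from the other rows.
After both pivots, the entry at constraint row 1, column u1 is 1/3.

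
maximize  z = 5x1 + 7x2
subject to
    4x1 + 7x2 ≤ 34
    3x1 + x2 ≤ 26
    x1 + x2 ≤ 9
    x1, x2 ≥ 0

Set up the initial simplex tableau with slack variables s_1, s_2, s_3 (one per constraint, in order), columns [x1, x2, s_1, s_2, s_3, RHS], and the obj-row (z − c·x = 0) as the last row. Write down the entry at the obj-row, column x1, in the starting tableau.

-5

The obj-row carries the negated objective coefficients: the x1 entry is -5.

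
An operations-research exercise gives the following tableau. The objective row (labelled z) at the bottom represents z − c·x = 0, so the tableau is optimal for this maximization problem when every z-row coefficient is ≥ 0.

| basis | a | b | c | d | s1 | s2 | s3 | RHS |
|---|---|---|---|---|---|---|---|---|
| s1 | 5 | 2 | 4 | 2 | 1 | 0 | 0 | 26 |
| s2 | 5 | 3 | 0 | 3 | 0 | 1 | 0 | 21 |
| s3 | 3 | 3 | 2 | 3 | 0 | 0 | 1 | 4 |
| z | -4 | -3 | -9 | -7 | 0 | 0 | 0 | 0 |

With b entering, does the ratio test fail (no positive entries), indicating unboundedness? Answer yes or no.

no

Column b has positive entries in row(s) 1, 2, 3, so the ratio test bounds it — not unbounded.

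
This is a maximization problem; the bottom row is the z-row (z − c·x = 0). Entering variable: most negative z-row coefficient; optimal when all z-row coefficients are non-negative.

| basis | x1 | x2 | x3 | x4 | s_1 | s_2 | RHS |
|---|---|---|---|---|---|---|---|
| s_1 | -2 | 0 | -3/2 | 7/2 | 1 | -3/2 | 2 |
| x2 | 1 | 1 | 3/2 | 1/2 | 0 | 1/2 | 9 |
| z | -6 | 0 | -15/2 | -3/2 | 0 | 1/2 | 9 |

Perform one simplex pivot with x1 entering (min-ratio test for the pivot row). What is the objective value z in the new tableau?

Ratio test on column x1 — row 1: entry -2 ≤ 0; row 2: 9/1 = 9. Minimum is 9 at row 2 (x2 leaves); pivot element 1.
Pivot on row 2; the z-row RHS becomes 9 − (-6)·9 = 63.

63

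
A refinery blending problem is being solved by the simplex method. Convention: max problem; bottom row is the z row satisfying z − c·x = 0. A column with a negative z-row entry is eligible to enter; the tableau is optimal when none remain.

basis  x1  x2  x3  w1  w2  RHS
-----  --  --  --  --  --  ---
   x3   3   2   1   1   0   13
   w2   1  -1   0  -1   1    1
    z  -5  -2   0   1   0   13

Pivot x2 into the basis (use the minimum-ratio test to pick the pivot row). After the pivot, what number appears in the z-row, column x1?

Ratio test on column x2 — row 1: 13/2 = 13/2; row 2: entry -1 ≤ 0. Minimum is 13/2 at row 1 (x3 leaves); pivot element 2.
Divide row 1 by 2; eliminate column x2 from the other rows.
z-row update in column x1: -5 − (-2)·(3/2) = -2.

-2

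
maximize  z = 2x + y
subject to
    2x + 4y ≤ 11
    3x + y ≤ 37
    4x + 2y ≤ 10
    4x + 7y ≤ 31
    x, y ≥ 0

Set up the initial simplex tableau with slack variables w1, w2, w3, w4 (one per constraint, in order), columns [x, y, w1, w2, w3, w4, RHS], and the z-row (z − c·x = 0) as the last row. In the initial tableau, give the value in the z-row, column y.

The z-row carries the negated objective coefficients: the y entry is -1.

-1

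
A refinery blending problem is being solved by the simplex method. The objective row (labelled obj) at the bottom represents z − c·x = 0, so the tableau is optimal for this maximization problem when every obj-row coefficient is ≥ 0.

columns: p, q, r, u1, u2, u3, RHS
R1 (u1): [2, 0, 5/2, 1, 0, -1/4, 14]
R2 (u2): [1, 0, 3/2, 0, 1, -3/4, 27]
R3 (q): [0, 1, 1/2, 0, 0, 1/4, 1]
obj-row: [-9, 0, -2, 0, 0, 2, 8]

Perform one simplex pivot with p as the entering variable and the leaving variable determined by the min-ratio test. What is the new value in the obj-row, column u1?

9/2

Ratio test on column p — row 1: 14/2 = 7; row 2: 27/1 = 27; row 3: entry 0 ≤ 0. Minimum is 7 at row 1 (u1 leaves); pivot element 2.
Divide row 1 by 2; eliminate column p from the other rows.
obj-row update in column u1: 0 − (-9)·(1/2) = 9/2.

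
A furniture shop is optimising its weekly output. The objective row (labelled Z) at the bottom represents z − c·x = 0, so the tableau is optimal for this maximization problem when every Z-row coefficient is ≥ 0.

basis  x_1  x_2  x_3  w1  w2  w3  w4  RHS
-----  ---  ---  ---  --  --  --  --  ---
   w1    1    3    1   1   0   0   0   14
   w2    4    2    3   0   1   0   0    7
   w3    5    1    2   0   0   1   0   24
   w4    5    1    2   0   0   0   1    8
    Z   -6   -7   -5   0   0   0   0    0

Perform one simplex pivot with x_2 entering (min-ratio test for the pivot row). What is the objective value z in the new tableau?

Ratio test on column x_2 — row 1: 14/3 = 14/3; row 2: 7/2 = 7/2; row 3: 24/1 = 24; row 4: 8/1 = 8. Minimum is 7/2 at row 2 (w2 leaves); pivot element 2.
Pivot on row 2; the Z-row RHS becomes 0 − (-7)·(7/2) = 49/2.

49/2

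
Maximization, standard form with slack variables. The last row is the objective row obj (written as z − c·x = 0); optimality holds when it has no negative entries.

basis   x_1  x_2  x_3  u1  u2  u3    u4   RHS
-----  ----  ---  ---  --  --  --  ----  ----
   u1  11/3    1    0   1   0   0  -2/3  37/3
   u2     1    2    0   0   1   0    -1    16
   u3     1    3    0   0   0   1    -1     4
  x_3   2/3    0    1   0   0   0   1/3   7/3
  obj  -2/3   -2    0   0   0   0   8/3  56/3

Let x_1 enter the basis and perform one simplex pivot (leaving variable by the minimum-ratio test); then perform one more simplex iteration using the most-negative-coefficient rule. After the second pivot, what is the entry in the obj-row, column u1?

0

Ratio test on column x_1 — row 1: (37/3)/(11/3) = 37/11; row 2: 16/1 = 16; row 3: 4/1 = 4; row 4: (7/3)/(2/3) = 7/2. Minimum is 37/11 at row 1 (u1 leaves); pivot element 11/3.
Divide row 1 by 11/3; eliminate column x_1 from the other rows.
Second iteration: most negative obj-row entry is -20/11 in column x_2, so x_2 enters.
Ratio test on column x_2 — row 1: (37/11)/(3/11) = 37/3; row 2: (139/11)/(19/11) = 139/19; row 3: (7/11)/(30/11) = 7/30; row 4: entry -2/11 ≤ 0. Minimum is 7/30 at row 3 (u3 leaves); pivot element 30/11.
Divide row 3 by 30/11; eliminate column x_2 from the other rows.
After both pivots, the entry at the obj-row, column u1 is 0.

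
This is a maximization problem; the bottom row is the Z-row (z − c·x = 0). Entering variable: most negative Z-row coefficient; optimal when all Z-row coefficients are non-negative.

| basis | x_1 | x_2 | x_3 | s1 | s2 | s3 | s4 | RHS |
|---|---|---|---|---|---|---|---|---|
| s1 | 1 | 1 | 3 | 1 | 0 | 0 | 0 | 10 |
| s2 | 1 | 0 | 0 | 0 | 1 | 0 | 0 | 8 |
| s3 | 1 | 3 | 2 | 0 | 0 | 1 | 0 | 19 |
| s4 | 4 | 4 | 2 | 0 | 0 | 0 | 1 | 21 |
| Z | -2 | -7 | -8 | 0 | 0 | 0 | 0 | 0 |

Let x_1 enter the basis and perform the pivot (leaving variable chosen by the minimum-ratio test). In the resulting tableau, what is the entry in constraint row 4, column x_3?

1/2

Ratio test on column x_1 — row 1: 10/1 = 10; row 2: 8/1 = 8; row 3: 19/1 = 19; row 4: 21/4 = 21/4. Minimum is 21/4 at row 4 (s4 leaves); pivot element 4.
Divide row 4 by 4; eliminate column x_1 from the other rows.
In the new row 4, the x_3 entry is the old entry divided by the pivot: 2/4 = 1/2.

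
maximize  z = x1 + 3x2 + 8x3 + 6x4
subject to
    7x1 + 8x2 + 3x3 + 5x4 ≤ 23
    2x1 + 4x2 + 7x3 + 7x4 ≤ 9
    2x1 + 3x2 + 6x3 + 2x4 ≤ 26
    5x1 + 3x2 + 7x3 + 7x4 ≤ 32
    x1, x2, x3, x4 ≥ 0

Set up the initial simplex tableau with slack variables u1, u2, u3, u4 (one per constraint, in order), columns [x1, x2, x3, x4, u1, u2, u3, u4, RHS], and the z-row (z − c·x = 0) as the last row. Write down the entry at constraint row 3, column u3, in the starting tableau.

Slack u3 belongs to constraint 3; its column is the unit vector e_3, so the entry in row 3 is 1.

1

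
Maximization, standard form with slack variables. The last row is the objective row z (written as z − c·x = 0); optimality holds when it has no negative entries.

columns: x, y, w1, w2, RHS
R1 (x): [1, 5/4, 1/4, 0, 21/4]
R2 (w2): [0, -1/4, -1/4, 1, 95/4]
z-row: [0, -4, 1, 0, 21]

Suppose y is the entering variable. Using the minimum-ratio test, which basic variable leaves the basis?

Column y entries and ratios — x: (21/4)/(5/4) = 21/5; w2: -1/4 ≤ 0, skip.
Smallest ratio is 21/5 in the row of x, so x leaves.

x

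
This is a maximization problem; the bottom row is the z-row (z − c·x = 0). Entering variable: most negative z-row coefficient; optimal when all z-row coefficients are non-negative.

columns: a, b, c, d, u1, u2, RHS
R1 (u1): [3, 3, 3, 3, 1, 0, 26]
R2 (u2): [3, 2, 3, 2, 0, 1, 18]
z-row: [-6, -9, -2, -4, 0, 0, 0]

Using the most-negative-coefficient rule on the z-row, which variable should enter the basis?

b

Negative z-row entries: a: -6, b: -9, c: -2, d: -4.
The most negative is -9 in column b, so b enters.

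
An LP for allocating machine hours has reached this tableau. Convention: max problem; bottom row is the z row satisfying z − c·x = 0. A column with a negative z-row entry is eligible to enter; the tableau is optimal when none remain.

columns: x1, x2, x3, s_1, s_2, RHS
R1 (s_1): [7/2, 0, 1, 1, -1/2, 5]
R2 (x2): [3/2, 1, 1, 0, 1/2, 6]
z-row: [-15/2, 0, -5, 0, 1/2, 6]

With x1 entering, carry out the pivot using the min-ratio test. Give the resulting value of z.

Ratio test on column x1 — row 1: 5/(7/2) = 10/7; row 2: 6/(3/2) = 4. Minimum is 10/7 at row 1 (s_1 leaves); pivot element 7/2.
Pivot on row 1; the z-row RHS becomes 6 − (-15/2)·(10/7) = 117/7.

117/7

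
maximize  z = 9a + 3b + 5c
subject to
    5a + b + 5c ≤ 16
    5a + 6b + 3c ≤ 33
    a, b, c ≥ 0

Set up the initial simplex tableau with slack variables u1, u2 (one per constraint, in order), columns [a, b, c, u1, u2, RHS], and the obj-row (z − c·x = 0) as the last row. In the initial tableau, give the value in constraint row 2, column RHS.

The RHS of constraint 2 is b_2 = 33.

33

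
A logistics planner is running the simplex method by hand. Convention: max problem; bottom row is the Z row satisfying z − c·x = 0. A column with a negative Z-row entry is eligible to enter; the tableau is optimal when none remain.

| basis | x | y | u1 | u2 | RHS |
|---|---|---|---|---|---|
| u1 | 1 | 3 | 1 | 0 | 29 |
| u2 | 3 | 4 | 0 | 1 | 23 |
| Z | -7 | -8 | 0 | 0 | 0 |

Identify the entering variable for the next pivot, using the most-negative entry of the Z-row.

y

Negative Z-row entries: x: -7, y: -8.
The most negative is -8 in column y, so y enters.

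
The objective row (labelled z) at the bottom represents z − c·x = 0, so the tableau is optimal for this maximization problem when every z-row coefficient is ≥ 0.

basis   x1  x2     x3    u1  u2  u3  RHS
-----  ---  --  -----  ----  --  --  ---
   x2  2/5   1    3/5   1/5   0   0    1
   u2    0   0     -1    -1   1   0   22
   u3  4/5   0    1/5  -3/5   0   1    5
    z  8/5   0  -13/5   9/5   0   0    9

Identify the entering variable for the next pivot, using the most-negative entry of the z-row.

x3

Negative z-row entries: x3: -13/5.
The most negative is -13/5 in column x3, so x3 enters.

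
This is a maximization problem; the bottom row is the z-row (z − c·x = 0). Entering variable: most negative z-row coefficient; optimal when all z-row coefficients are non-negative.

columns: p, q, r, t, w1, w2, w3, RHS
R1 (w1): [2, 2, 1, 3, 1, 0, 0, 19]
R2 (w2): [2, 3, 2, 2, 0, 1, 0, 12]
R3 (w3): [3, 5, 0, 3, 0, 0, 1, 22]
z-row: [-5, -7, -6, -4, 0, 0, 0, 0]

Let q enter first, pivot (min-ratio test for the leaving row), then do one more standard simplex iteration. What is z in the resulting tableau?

36

Ratio test on column q — row 1: 19/2 = 19/2; row 2: 12/3 = 4; row 3: 22/5 = 22/5. Minimum is 4 at row 2 (w2 leaves); pivot element 3.
Pivot on row 2; the z-row RHS becomes 0 − (-7)·4 = 28.
Next entering variable (most negative z-row entry -4/3): r.
Ratio test on column r — row 1: entry -1/3 ≤ 0; row 2: 4/(2/3) = 6; row 3: entry -10/3 ≤ 0. Minimum is 6 at row 2 (q leaves); pivot element 2/3.
After the second pivot the z-row RHS is 28 − (-4/3)·6 = 36.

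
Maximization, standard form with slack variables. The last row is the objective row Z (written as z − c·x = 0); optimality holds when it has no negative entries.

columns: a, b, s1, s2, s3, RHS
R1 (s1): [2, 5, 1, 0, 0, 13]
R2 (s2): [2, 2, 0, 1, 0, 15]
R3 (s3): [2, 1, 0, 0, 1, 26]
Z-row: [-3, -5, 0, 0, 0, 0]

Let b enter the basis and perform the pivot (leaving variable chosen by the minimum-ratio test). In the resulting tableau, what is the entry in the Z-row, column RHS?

Ratio test on column b — row 1: 13/5 = 13/5; row 2: 15/2 = 15/2; row 3: 26/1 = 26. Minimum is 13/5 at row 1 (s1 leaves); pivot element 5.
Divide row 1 by 5; eliminate column b from the other rows.
Z-row update in column RHS: 0 − (-5)·(13/5) = 13.

13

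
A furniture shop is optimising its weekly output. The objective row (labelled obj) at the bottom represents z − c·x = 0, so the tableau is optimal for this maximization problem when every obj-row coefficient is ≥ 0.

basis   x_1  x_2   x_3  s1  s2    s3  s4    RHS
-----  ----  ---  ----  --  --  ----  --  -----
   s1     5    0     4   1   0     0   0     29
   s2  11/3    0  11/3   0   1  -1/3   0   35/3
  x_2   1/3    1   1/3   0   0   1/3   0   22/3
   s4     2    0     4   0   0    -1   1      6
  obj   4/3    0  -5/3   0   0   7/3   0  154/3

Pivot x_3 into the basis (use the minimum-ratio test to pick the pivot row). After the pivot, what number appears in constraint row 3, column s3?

5/12

Ratio test on column x_3 — row 1: 29/4 = 29/4; row 2: (35/3)/(11/3) = 35/11; row 3: (22/3)/(1/3) = 22; row 4: 6/4 = 3/2. Minimum is 3/2 at row 4 (s4 leaves); pivot element 4.
Divide row 4 by 4; eliminate column x_3 from the other rows.
Row 3 update in column s3: 1/3 − (1/3)·(-1/4) = 5/12.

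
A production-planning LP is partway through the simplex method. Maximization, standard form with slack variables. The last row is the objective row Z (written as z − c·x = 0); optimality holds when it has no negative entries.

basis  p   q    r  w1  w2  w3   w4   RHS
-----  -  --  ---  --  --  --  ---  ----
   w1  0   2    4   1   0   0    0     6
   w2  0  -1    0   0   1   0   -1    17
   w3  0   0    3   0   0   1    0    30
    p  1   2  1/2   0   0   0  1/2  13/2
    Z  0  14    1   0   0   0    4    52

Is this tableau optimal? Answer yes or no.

yes

Every Z-row coefficient is ≥ 0, so the tableau is optimal.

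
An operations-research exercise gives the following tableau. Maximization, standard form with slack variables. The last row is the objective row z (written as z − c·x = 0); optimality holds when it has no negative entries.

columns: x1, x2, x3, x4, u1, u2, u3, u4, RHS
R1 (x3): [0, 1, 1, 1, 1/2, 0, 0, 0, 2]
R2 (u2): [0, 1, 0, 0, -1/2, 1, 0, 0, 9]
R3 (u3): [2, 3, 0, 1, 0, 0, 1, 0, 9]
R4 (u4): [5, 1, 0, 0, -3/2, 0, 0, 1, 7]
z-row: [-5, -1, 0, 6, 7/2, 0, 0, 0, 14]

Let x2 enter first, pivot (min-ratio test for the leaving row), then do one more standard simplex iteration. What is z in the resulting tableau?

Ratio test on column x2 — row 1: 2/1 = 2; row 2: 9/1 = 9; row 3: 9/3 = 3; row 4: 7/1 = 7. Minimum is 2 at row 1 (x3 leaves); pivot element 1.
Pivot on row 1; the z-row RHS becomes 14 − (-1)·2 = 16.
Next entering variable (most negative z-row entry -5): x1.
Ratio test on column x1 — row 1: entry 0 ≤ 0; row 2: entry 0 ≤ 0; row 3: 3/2 = 3/2; row 4: 5/5 = 1. Minimum is 1 at row 4 (u4 leaves); pivot element 5.
After the second pivot the z-row RHS is 16 − (-5)·1 = 21.

21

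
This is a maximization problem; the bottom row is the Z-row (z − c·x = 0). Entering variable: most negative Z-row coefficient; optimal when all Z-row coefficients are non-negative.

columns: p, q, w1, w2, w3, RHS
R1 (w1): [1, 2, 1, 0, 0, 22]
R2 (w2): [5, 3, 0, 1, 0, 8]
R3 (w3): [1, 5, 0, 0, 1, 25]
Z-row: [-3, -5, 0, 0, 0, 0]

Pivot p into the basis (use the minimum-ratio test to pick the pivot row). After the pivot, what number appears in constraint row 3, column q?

22/5

Ratio test on column p — row 1: 22/1 = 22; row 2: 8/5 = 8/5; row 3: 25/1 = 25. Minimum is 8/5 at row 2 (w2 leaves); pivot element 5.
Divide row 2 by 5; eliminate column p from the other rows.
Row 3 update in column q: 5 − 1·(3/5) = 22/5.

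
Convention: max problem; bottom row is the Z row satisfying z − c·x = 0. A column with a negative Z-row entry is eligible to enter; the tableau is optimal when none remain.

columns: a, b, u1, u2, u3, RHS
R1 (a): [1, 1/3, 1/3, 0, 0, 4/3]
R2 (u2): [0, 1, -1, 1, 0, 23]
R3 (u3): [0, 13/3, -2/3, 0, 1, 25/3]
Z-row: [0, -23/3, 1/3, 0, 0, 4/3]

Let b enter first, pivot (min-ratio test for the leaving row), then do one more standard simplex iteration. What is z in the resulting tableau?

Ratio test on column b — row 1: (4/3)/(1/3) = 4; row 2: 23/1 = 23; row 3: (25/3)/(13/3) = 25/13. Minimum is 25/13 at row 3 (u3 leaves); pivot element 13/3.
Pivot on row 3; the Z-row RHS becomes 4/3 − (-23/3)·(25/13) = 209/13.
Next entering variable (most negative Z-row entry -11/13): u1.
Ratio test on column u1 — row 1: (9/13)/(5/13) = 9/5; row 2: entry -11/13 ≤ 0; row 3: entry -2/13 ≤ 0. Minimum is 9/5 at row 1 (a leaves); pivot element 5/13.
After the second pivot the Z-row RHS is 209/13 − (-11/13)·(9/5) = 88/5.

88/5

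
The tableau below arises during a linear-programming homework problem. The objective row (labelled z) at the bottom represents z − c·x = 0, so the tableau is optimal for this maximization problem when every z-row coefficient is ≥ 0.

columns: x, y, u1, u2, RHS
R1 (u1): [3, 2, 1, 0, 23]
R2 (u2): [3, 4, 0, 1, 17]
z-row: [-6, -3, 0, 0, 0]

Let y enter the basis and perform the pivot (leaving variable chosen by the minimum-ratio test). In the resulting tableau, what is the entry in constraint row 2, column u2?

1/4

Ratio test on column y — row 1: 23/2 = 23/2; row 2: 17/4 = 17/4. Minimum is 17/4 at row 2 (u2 leaves); pivot element 4.
Divide row 2 by 4; eliminate column y from the other rows.
In the new row 2, the u2 entry is the old entry divided by the pivot: 1/4 = 1/4.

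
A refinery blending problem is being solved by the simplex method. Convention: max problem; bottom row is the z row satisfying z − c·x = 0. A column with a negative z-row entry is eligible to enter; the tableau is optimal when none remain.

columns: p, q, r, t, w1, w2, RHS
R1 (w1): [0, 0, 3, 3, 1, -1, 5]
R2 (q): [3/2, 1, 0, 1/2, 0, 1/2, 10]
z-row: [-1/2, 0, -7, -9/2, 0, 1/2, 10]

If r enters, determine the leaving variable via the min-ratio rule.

Column r entries and ratios — w1: 5/3 = 5/3; q: 0 ≤ 0, skip.
Smallest ratio is 5/3 in the row of w1, so w1 leaves.

w1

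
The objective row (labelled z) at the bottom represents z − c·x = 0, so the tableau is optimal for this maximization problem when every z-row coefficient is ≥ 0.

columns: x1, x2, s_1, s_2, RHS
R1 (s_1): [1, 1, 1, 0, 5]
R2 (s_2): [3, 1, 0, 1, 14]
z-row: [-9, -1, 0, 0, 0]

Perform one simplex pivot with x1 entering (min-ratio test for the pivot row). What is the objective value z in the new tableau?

42

Ratio test on column x1 — row 1: 5/1 = 5; row 2: 14/3 = 14/3. Minimum is 14/3 at row 2 (s_2 leaves); pivot element 3.
Pivot on row 2; the z-row RHS becomes 0 − (-9)·(14/3) = 42.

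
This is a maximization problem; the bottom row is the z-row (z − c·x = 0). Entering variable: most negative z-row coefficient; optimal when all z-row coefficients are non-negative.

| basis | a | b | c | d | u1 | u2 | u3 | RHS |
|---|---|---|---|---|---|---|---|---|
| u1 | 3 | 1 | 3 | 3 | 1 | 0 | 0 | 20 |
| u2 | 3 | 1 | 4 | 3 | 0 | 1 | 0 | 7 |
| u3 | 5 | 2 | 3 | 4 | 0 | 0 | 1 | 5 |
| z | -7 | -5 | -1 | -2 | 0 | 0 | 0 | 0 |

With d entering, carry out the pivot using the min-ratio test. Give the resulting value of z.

5/2

Ratio test on column d — row 1: 20/3 = 20/3; row 2: 7/3 = 7/3; row 3: 5/4 = 5/4. Minimum is 5/4 at row 3 (u3 leaves); pivot element 4.
Pivot on row 3; the z-row RHS becomes 0 − (-2)·(5/4) = 5/2.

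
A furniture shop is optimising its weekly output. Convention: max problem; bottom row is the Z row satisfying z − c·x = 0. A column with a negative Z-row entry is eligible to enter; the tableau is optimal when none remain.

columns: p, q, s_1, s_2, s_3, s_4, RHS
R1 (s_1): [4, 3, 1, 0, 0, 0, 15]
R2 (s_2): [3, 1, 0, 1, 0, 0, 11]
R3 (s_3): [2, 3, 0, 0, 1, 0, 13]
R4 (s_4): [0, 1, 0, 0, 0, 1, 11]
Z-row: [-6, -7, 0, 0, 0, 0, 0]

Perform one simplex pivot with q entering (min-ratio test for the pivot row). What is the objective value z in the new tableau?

91/3

Ratio test on column q — row 1: 15/3 = 5; row 2: 11/1 = 11; row 3: 13/3 = 13/3; row 4: 11/1 = 11. Minimum is 13/3 at row 3 (s_3 leaves); pivot element 3.
Pivot on row 3; the Z-row RHS becomes 0 − (-7)·(13/3) = 91/3.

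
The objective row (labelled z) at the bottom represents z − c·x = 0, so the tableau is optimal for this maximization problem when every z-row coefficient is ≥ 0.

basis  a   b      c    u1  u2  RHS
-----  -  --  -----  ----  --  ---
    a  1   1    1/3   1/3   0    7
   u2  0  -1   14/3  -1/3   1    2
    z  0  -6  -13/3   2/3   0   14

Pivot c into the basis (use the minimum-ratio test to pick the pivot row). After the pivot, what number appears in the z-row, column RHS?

Ratio test on column c — row 1: 7/(1/3) = 21; row 2: 2/(14/3) = 3/7. Minimum is 3/7 at row 2 (u2 leaves); pivot element 14/3.
Divide row 2 by 14/3; eliminate column c from the other rows.
z-row update in column RHS: 14 − (-13/3)·(3/7) = 111/7.

111/7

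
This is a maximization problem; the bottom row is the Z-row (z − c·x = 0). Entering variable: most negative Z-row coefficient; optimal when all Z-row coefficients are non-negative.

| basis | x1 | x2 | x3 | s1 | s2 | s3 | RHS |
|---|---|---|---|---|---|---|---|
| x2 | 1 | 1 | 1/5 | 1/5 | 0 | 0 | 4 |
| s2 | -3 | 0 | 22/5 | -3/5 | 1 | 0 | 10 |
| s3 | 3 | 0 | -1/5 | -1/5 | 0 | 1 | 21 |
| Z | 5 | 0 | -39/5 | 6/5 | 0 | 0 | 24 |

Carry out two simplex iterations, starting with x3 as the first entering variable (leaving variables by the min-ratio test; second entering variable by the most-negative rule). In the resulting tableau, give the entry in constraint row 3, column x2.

Ratio test on column x3 — row 1: 4/(1/5) = 20; row 2: 10/(22/5) = 25/11; row 3: entry -1/5 ≤ 0. Minimum is 25/11 at row 2 (s2 leaves); pivot element 22/5.
Divide row 2 by 22/5; eliminate column x3 from the other rows.
Second iteration: most negative Z-row entry is -7/22 in column x1, so x1 enters.
Ratio test on column x1 — row 1: (39/11)/(25/22) = 78/25; row 2: entry -15/22 ≤ 0; row 3: (236/11)/(63/22) = 472/63. Minimum is 78/25 at row 1 (x2 leaves); pivot element 25/22.
Divide row 1 by 25/22; eliminate column x1 from the other rows.
After both pivots, the entry at constraint row 3, column x2 is -63/25.

-63/25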